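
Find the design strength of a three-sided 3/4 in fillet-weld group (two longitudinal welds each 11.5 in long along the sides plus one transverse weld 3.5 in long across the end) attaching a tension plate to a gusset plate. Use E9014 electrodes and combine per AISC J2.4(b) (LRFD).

φR_n ≈ 569 kip

E90XX → F_EXX = 90 ksi.
t_e = 0.707 × 0.75 = 0.5302 in.
R_nwl = 0.6 × 90 × 0.5302 × 23 = 658.6 kip (longitudinal, 2 welds).
R_nwt = 0.6 × 90 × 0.5302 × 3.5 = 100.2 kip (transverse, base value).
(i) R_nwl + R_nwt = 758.8 kip; (ii) 0.85 R_nwl + 1.5 R_nwt = 710.1 kip.
R_n = max = 758.8 kip [governs: (i)]; φR_n = 569.1 kip.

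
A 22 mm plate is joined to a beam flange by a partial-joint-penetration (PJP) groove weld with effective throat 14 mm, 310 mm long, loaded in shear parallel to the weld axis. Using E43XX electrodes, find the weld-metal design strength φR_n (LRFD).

E43XX → F_EXX = 430 MPa.
Effective throat (given) t_e = 14 mm.
A_we = 14 × 310 = 4340 mm².
F_nw = 0.6 F_EXX = 258 MPa.
φR_n = 0.75 × 258 × 4340 × 10⁻³ = 839.8 kN.

φR_n ≈ 840 kN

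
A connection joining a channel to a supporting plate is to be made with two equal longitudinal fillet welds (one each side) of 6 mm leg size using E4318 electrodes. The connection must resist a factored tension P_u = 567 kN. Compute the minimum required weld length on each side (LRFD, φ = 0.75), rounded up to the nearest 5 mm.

L = 350 mm on each side

E43XX → F_EXX = 430 MPa.
Throat t_e = 0.707 × 6 = 4.242 mm.
φr_n = 0.75 × 0.6 × 430 × 4.242 × 10⁻³ = 0.8208 kN/mm.
L_req = P_u / φr_n = 567 / 0.8208 = 690.8 mm total.
Per side: 690.8 / 2 = 345.4 mm.
Round up → use L = 350 mm on each side.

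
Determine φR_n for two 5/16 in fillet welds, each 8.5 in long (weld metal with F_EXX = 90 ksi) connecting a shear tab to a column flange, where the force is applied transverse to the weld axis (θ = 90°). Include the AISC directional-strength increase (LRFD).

φR_n ≈ 228 kips

t_e = 0.707 × 0.3125 = 0.2209 in; A_we = 0.2209 × 17 = 3.756 in².
Directional factor: 1.0 + 0.5 sin^1.5(90°) = 1.5.
F_nw = 0.6 × 90 × 1.5 = 81 ksi.
φR_n = 0.75 × 81 × 3.756 = 228.2 kips.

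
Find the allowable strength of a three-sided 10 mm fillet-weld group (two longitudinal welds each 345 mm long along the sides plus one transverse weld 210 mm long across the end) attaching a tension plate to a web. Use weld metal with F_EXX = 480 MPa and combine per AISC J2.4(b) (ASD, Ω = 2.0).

R_n/Ω ≈ 918 kN

t_e = 0.707 × 10 = 7.07 mm.
R_nwl = 0.6 × 480 × 7.07 × 690 × 10⁻³ = 1405 kN (longitudinal, 2 welds).
R_nwt = 0.6 × 480 × 7.07 × 210 × 10⁻³ = 427.6 kN (transverse, base value).
(i) R_nwl + R_nwt = 1833 kN; (ii) 0.85 R_nwl + 1.5 R_nwt = 1836 kN.
R_n = max = 1836 kN [governs: (ii)]; R_n/Ω = 917.8 kN.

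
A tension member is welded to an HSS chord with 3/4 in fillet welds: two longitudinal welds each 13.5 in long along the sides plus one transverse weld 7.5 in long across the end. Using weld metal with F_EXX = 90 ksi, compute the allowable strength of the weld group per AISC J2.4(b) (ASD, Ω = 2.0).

t_e = 0.707 × 0.75 = 0.5302 in.
R_nwl = 0.6 × 90 × 0.5302 × 27 = 773.1 kip (longitudinal, 2 welds).
R_nwt = 0.6 × 90 × 0.5302 × 7.5 = 214.8 kip (transverse, base value).
(i) R_nwl + R_nwt = 987.9 kip; (ii) 0.85 R_nwl + 1.5 R_nwt = 979.3 kip.
R_n = max = 987.9 kip [governs: (i)]; R_n/Ω = 493.9 kip.

R_n/Ω ≈ 494 kip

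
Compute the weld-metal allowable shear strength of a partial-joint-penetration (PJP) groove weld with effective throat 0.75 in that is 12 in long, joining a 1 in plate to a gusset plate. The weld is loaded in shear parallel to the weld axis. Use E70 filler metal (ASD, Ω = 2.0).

R_n/Ω ≈ 189 kip

E70XX → F_EXX = 70 ksi.
Effective throat (given) t_e = 0.75 in.
A_we = 0.75 × 12 = 9 in².
F_nw = 0.6 F_EXX = 42 ksi.
R_n/Ω = (42 × 9) / 2.0 = 189 kip.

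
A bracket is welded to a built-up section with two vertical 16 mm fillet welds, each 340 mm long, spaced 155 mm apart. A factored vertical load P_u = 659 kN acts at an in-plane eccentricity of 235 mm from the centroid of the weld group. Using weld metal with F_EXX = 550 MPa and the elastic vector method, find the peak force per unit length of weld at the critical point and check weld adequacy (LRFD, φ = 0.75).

Total weld length L_w = 680 mm. Treat welds as unit-width lines.
Polar moment about centroid: J = 2[d³/12 + d(b/2)²] = 2[340³/12 + 340×77.5²] = 10630000 mm³.
Direct shear f_v = P/L_w = 659×10³ / 680 = 969.1 N/mm (vertical).
Torsion M = P·e = 659×10³ × 235 = 154860000 N·mm.
Critical point at (x, y) = (77.5, 170) from centroid. f_tx = M·y/J = 2476 N/mm; f_ty = M·x/J = 1129 N/mm.
Resultant f_max = √[f_tx² + (f_v + f_ty)²] = √[2476² + (969.1 + 1129)²] = 3245 N/mm.
Capacity per unit length: φr_n = 0.75 × 0.6 × 550 × (0.707 × 16) = 2800 N/mm.
3245 > 2800 → NOT adequate.

f_max ≈ 3240 N/mm; NOT adequate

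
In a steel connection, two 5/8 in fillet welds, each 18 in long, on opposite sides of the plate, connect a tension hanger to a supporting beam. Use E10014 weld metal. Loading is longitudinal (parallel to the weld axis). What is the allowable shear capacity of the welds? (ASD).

R_n/Ω ≈ 477 kip

E100XX → F_EXX = 100 ksi.
Effective throat t_e = 0.707 × 0.625 = 0.4419 in.
Total length L = 36 in; A_we = 0.4419 × 36 = 15.91 in².
F_nw = 0.6 F_EXX = 0.6 × 100 = 60 ksi.
R_n = 60 × 15.91 = 954.4 kip; R_n/Ω = 954.4/2.0 = 477.2 kip.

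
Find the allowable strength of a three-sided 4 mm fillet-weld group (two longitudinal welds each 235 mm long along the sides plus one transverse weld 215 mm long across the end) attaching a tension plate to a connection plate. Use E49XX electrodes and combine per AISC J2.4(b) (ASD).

E49XX → F_EXX = 490 MPa.
t_e = 0.707 × 4 = 2.828 mm.
R_nwl = 0.6 × 490 × 2.828 × 470 × 10⁻³ = 390.8 kN (longitudinal, 2 welds).
R_nwt = 0.6 × 490 × 2.828 × 215 × 10⁻³ = 178.8 kN (transverse, base value).
(i) R_nwl + R_nwt = 569.5 kN; (ii) 0.85 R_nwl + 1.5 R_nwt = 600.3 kN.
R_n = max = 600.3 kN [governs: (ii)]; R_n/Ω = 300.1 kN.

R_n/Ω ≈ 300 kN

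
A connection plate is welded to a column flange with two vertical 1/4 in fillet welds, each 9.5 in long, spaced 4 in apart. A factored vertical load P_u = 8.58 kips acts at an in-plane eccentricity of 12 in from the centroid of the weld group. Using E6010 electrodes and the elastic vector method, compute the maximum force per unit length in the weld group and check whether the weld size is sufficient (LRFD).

E60XX → F_EXX = 60 ksi.
Total weld length L_w = 19 in. Treat welds as unit-width lines.
Polar moment about centroid: J = 2[d³/12 + d(b/2)²] = 2[9.5³/12 + 9.5×2²] = 218.9 in³.
Direct shear f_v = P/L_w = 8.58 / 19 = 0.4516 kip/in (vertical).
Torsion M = P·e = 8.58 × 12 = 102.96 kip·in.
Critical point at (x, y) = (2, 4.75) from centroid. f_tx = M·y/J = 2.234 kip/in; f_ty = M·x/J = 0.9407 kip/in.
Resultant f_max = √[f_tx² + (f_v + f_ty)²] = √[2.234² + (0.4516 + 0.9407)²] = 2.633 kip/in.
Capacity per unit length: φr_n = 0.75 × 0.6 × 60 × (0.707 × 0.25) = 4.772 kip/in.
2.633 ≤ 4.772 → adequate.

f_max ≈ 2.63 kip/in; adequate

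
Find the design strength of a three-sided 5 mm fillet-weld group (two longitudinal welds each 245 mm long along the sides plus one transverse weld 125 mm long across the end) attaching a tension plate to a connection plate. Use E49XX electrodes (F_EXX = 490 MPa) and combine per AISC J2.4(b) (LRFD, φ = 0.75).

t_e = 0.707 × 5 = 3.535 mm.
R_nwl = 0.6 × 490 × 3.535 × 490 × 10⁻³ = 509.3 kN (longitudinal, 2 welds).
R_nwt = 0.6 × 490 × 3.535 × 125 × 10⁻³ = 129.9 kN (transverse, base value).
(i) R_nwl + R_nwt = 639.2 kN; (ii) 0.85 R_nwl + 1.5 R_nwt = 627.7 kN.
R_n = max = 639.2 kN [governs: (i)]; φR_n = 479.4 kN.

φR_n ≈ 479 kN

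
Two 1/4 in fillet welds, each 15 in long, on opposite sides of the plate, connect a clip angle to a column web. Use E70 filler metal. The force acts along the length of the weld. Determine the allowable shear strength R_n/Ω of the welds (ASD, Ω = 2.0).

E70XX → F_EXX = 70 ksi.
Effective throat t_e = 0.707 × 0.25 = 0.1767 in.
Total length L = 30 in; A_we = 0.1767 × 30 = 5.302 in².
F_nw = 0.6 F_EXX = 0.6 × 70 = 42 ksi.
R_n = 42 × 5.302 = 222.7 kip; R_n/Ω = 222.7/2.0 = 111.4 kip.

R_n/Ω ≈ 111 kip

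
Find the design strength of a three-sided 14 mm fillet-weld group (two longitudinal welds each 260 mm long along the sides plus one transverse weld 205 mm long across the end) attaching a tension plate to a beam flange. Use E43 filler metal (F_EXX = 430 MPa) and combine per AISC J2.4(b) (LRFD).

t_e = 0.707 × 14 = 9.898 mm.
R_nwl = 0.6 × 430 × 9.898 × 520 × 10⁻³ = 1328 kN (longitudinal, 2 welds).
R_nwt = 0.6 × 430 × 9.898 × 205 × 10⁻³ = 523.5 kN (transverse, base value).
(i) R_nwl + R_nwt = 1851 kN; (ii) 0.85 R_nwl + 1.5 R_nwt = 1914 kN.
R_n = max = 1914 kN [governs: (ii)]; φR_n = 1435 kN.

φR_n ≈ 1440 kN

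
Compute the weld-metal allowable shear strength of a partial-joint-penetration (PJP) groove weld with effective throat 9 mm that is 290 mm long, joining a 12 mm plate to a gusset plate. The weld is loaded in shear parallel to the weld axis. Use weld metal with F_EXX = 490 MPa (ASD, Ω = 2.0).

R_n/Ω ≈ 384 kN

Effective throat (given) t_e = 9 mm.
A_we = 9 × 290 = 2610 mm².
F_nw = 0.6 F_EXX = 294 MPa.
R_n/Ω = (294 × 2610) / 2.0 × 10⁻³ = 383.7 kN.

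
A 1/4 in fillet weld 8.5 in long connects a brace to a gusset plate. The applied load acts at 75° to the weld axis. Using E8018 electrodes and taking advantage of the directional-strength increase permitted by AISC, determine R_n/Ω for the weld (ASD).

E80XX → F_EXX = 80 ksi.
t_e = 0.707 × 0.25 = 0.1767 in; A_we = 0.1767 × 8.5 = 1.502 in².
Directional factor: 1.0 + 0.5 sin^1.5(75°) = 1.475.
F_nw = 0.6 × 80 × 1.475 = 70.78 ksi.
R_n/Ω = (70.78 × 1.502) / 2.0 = 53.17 kip.

R_n/Ω ≈ 53.2 kip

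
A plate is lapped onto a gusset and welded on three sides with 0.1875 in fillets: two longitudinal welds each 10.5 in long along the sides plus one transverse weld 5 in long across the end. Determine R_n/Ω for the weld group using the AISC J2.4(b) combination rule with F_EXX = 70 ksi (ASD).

t_e = 0.707 × 0.1875 = 0.1326 in.
R_nwl = 0.6 × 70 × 0.1326 × 21 = 116.9 kip (longitudinal, 2 welds).
R_nwt = 0.6 × 70 × 0.1326 × 5 = 27.84 kip (transverse, base value).
(i) R_nwl + R_nwt = 144.8 kip; (ii) 0.85 R_nwl + 1.5 R_nwt = 141.1 kip.
R_n = max = 144.8 kip [governs: (i)]; R_n/Ω = 72.38 kip.

R_n/Ω ≈ 72.4 kip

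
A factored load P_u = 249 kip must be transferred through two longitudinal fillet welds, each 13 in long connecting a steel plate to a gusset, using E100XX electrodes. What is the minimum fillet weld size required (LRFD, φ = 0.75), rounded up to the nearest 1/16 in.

E100XX → F_EXX = 100 ksi.
Total weld length L = 26 in.
Required throat t_e = P_u / (φ × 0.6 F_EXX × L) = 249 / (0.75 × 0.6 × 100 × 26) = 0.2128 in.
Required leg w = t_e / 0.707 = 0.301 in → use 5/16 in.

w = 5/16 in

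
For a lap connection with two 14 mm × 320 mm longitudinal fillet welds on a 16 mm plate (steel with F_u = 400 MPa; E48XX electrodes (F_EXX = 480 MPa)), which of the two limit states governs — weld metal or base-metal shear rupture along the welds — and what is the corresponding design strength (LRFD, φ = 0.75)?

t_e = 0.707 × 14 = 9.898 mm; L = 640 mm.
Weld metal: φR_n = 0.75 × 0.6 × 480 × 9.898 × 640 × 10⁻³ = 1368 kN.
Base metal (shear rupture): φR_n = 0.75 × 0.6 × 400 × 16 × 640 × 10⁻³ = 1843 kN.
Governing: weld metal.

φR_n ≈ 1370 kN (weld metal governs)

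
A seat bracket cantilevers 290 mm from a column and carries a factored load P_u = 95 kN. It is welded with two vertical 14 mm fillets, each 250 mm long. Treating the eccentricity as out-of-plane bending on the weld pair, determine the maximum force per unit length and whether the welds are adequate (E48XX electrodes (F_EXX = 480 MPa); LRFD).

L_w = 2 × 250 = 500 mm; section modulus (unit throat) S = 2 × L²/6 = 20830 mm².
Direct shear f_v = P/L_w = 95×10³/500 = 190 N/mm.
Moment M = P × e = 95×10³ × 290 = 27550000 N·mm; bending f_b = M/S = 1322 N/mm.
f_max = √(f_v² + f_b²) = √(190² + 1322²) = 1336 N/mm.
φr_n = 0.75 × 0.6 × 480 × (0.707 × 14) = 2138 N/mm → adequate.

f_max ≈ 1340 N/mm; adequate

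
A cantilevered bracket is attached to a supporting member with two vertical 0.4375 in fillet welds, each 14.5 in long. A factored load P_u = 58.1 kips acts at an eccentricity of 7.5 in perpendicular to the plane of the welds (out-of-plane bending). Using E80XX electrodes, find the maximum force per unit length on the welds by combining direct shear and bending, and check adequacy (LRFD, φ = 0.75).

E80XX → F_EXX = 80 ksi.
L_w = 2 × 14.5 = 29 in; section modulus (unit throat) S = 2 × L²/6 = 70.08 in².
Direct shear f_v = P/L_w = 58.1/29 = 2.003 kip/in.
Moment M = P × e = 58.1 × 7.5 = 435.75 kip·in; bending f_b = M/S = 6.218 kip/in.
f_max = √(f_v² + f_b²) = √(2.003² + 6.218²) = 6.532 kip/in.
φr_n = 0.75 × 0.6 × 80 × (0.707 × 0.4375) = 11.14 kip/in → adequate.

f_max ≈ 6.53 kip/in; adequate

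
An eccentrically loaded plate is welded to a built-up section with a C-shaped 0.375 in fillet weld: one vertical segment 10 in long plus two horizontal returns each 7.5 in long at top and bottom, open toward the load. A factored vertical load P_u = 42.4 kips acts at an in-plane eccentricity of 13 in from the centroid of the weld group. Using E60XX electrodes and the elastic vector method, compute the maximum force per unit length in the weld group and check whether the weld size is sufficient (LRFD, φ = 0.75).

E60XX → F_EXX = 60 ksi.
Total weld length L_w = 25 in. Treat welds as unit-width lines.
Centroid: x̄ = 2×7.5×3.75 / 25 = 2.25 in from the vertical weld.
Polar moment about centroid: J = I_x + I_y = [10³/12 + 2×7.5×5²] + [10×2.25² + 2(7.5³/12 + 7.5×1.5²)] = 613 in³.
Direct shear f_v = P/L_w = 42.4 / 25 = 1.696 kip/in (vertical).
Torsion M = P·e = 42.4 × 13 = 551.2 kip·in.
Critical point at (x, y) = (5.25, 5) from centroid. f_tx = M·y/J = 4.496 kip/in; f_ty = M·x/J = 4.721 kip/in.
Resultant f_max = √[f_tx² + (f_v + f_ty)²] = √[4.496² + (1.696 + 4.721)²] = 7.835 kip/in.
Capacity per unit length: φr_n = 0.75 × 0.6 × 60 × (0.707 × 0.375) = 7.158 kip/in.
7.835 > 7.158 → NOT adequate.

f_max ≈ 7.83 kip/in; NOT adequate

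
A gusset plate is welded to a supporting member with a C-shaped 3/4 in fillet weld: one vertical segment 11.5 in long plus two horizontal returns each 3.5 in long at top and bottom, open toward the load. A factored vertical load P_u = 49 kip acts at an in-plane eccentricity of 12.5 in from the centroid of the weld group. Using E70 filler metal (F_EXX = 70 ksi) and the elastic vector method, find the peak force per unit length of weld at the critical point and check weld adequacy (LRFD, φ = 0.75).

Total weld length L_w = 18.5 in. Treat welds as unit-width lines.
Centroid: x̄ = 2×3.5×1.75 / 18.5 = 0.6622 in from the vertical weld.
Polar moment about centroid: J = I_x + I_y = [11.5³/12 + 2×3.5×5.75²] + [11.5×0.6622² + 2(3.5³/12 + 3.5×1.088²)] = 378.6 in³.
Direct shear f_v = P/L_w = 49 / 18.5 = 2.649 kip/in (vertical).
Torsion M = P·e = 49 × 12.5 = 612.5 kip·in.
Critical point at (x, y) = (2.838, 5.75) from centroid. f_tx = M·y/J = 9.301 kip/in; f_ty = M·x/J = 4.59 kip/in.
Resultant f_max = √[f_tx² + (f_v + f_ty)²] = √[9.301² + (2.649 + 4.59)²] = 11.79 kip/in.
Capacity per unit length: φr_n = 0.75 × 0.6 × 70 × (0.707 × 0.75) = 16.7 kip/in.
11.79 ≤ 16.7 → adequate.

f_max ≈ 11.8 kip/in; adequate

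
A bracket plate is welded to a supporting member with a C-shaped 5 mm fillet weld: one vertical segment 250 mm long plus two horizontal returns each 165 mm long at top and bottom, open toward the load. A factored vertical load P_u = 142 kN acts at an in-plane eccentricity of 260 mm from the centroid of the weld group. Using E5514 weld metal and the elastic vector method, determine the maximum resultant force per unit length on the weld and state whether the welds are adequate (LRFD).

E55XX → F_EXX = 550 MPa.
Total weld length L_w = 580 mm. Treat welds as unit-width lines.
Centroid: x̄ = 2×165×82.5 / 580 = 46.94 mm from the vertical weld.
Polar moment about centroid: J = I_x + I_y = [250³/12 + 2×165×125²] + [250×46.94² + 2(165³/12 + 165×35.56²)] = 8175000 mm³.
Direct shear f_v = P/L_w = 142×10³ / 580 = 244.8 N/mm (vertical).
Torsion M = P·e = 142×10³ × 260 = 36920000 N·mm.
Critical point at (x, y) = (118.1, 125) from centroid. f_tx = M·y/J = 564.5 N/mm; f_ty = M·x/J = 533.2 N/mm.
Resultant f_max = √[f_tx² + (f_v + f_ty)²] = √[564.5² + (244.8 + 533.2)²] = 961.2 N/mm.
Capacity per unit length: φr_n = 0.75 × 0.6 × 550 × (0.707 × 5) = 874.9 N/mm.
961.2 > 874.9 → NOT adequate.

f_max ≈ 961 N/mm; NOT adequate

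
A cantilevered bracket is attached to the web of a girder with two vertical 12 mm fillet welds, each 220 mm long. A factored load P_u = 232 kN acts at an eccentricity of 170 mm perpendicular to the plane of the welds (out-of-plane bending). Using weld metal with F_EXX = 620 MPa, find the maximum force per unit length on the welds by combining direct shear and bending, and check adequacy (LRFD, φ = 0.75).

L_w = 2 × 220 = 440 mm; section modulus (unit throat) S = 2 × L²/6 = 16130 mm².
Direct shear f_v = P/L_w = 232×10³/440 = 527.3 N/mm.
Moment M = P × e = 232×10³ × 170 = 39440000 N·mm; bending f_b = M/S = 2445 N/mm.
f_max = √(f_v² + f_b²) = √(527.3² + 2445²) = 2501 N/mm.
φr_n = 0.75 × 0.6 × 620 × (0.707 × 12) = 2367 N/mm → NOT adequate.

f_max ≈ 2500 N/mm; NOT adequate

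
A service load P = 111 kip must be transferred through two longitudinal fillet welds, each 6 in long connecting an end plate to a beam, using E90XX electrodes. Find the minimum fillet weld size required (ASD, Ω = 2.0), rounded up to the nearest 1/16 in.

w = 1/2 in

E90XX → F_EXX = 90 ksi.
Total weld length L = 12 in.
Required throat t_e = P × Ω / (0.6 F_EXX × L) = 111 × 2.0 / (0.6 × 90 × 12) = 0.3426 in.
Required leg w = t_e / 0.707 = 0.4846 in → use 1/2 in.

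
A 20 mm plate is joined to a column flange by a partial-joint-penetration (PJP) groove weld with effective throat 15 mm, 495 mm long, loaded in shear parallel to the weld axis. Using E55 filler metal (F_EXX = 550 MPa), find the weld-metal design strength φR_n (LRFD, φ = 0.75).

φR_n ≈ 1840 kN

Effective throat (given) t_e = 15 mm.
A_we = 15 × 495 = 7425 mm².
F_nw = 0.6 F_EXX = 330 MPa.
φR_n = 0.75 × 330 × 7425 × 10⁻³ = 1838 kN.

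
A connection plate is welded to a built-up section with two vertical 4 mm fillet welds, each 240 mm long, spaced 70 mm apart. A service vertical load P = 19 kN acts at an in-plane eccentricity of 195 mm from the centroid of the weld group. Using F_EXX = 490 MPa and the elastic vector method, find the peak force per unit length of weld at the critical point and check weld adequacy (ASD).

Total weld length L_w = 480 mm. Treat welds as unit-width lines.
Polar moment about centroid: J = 2[d³/12 + d(b/2)²] = 2[240³/12 + 240×35²] = 2892000 mm³.
Direct shear f_v = P/L_w = 19×10³ / 480 = 39.58 N/mm (vertical).
Torsion M = P·e = 19×10³ × 195 = 3705000 N·mm.
Critical point at (x, y) = (35, 120) from centroid. f_tx = M·y/J = 153.7 N/mm; f_ty = M·x/J = 44.84 N/mm.
Resultant f_max = √[f_tx² + (f_v + f_ty)²] = √[153.7² + (39.58 + 44.84)²] = 175.4 N/mm.
Capacity per unit length: r_n/Ω = (1/2.0) × 0.6 × 490 × (0.707 × 4) = 415.7 N/mm.
175.4 ≤ 415.7 → adequate.

f_max ≈ 175 N/mm; adequate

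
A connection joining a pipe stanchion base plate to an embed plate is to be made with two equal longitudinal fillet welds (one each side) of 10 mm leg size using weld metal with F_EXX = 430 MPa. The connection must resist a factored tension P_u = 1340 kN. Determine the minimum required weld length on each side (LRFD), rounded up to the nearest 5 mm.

Throat t_e = 0.707 × 10 = 7.07 mm.
φr_n = 0.75 × 0.6 × 430 × 7.07 × 10⁻³ = 1.368 kN/mm.
L_req = P_u / φr_n = 1340 / 1.368 = 979.5 mm total.
Per side: 979.5 / 2 = 489.7 mm.
Round up → use L = 490 mm on each side.

L = 490 mm on each side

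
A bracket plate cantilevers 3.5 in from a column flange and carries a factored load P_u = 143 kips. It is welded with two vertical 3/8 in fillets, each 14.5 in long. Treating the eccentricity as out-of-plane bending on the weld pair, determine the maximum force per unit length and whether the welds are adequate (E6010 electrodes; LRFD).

f_max ≈ 8.68 kip/in; NOT adequate

E60XX → F_EXX = 60 ksi.
L_w = 2 × 14.5 = 29 in; section modulus (unit throat) S = 2 × L²/6 = 70.08 in².
Direct shear f_v = P/L_w = 143/29 = 4.931 kip/in.
Moment M = P × e = 143 × 3.5 = 500.5 kip·in; bending f_b = M/S = 7.141 kip/in.
f_max = √(f_v² + f_b²) = √(4.931² + 7.141²) = 8.678 kip/in.
φr_n = 0.75 × 0.6 × 60 × (0.707 × 0.375) = 7.158 kip/in → NOT adequate.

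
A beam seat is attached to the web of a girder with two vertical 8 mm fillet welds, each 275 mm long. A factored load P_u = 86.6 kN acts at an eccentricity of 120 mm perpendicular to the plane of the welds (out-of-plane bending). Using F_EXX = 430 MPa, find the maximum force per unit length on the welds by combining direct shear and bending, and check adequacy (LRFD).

f_max ≈ 441 N/mm; adequate

L_w = 2 × 275 = 550 mm; section modulus (unit throat) S = 2 × L²/6 = 25210 mm².
Direct shear f_v = P/L_w = 86.6×10³/550 = 157.5 N/mm.
Moment M = P × e = 86.6×10³ × 120 = 10392000 N·mm; bending f_b = M/S = 412.2 N/mm.
f_max = √(f_v² + f_b²) = √(157.5² + 412.2²) = 441.3 N/mm.
φr_n = 0.75 × 0.6 × 430 × (0.707 × 8) = 1094 N/mm → adequate.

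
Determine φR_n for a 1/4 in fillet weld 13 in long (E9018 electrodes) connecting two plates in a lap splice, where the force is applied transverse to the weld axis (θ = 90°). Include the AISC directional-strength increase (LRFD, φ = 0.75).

φR_n ≈ 140 kip

E90XX → F_EXX = 90 ksi.
t_e = 0.707 × 0.25 = 0.1767 in; A_we = 0.1767 × 13 = 2.298 in².
Directional factor: 1.0 + 0.5 sin^1.5(90°) = 1.5.
F_nw = 0.6 × 90 × 1.5 = 81 ksi.
φR_n = 0.75 × 81 × 2.298 = 139.6 kip.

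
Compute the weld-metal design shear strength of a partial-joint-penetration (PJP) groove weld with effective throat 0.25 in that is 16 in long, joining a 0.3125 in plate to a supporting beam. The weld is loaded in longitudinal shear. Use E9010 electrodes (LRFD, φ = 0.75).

φR_n ≈ 162 kips

E90XX → F_EXX = 90 ksi.
Effective throat (given) t_e = 0.25 in.
A_we = 0.25 × 16 = 4 in².
F_nw = 0.6 F_EXX = 54 ksi.
φR_n = 0.75 × 54 × 4 = 162 kips.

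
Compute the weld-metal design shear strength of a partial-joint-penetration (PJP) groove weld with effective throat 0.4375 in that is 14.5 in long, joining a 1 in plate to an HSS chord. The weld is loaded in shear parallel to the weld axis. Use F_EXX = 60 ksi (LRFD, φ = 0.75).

φR_n ≈ 171 kips

Effective throat (given) t_e = 0.4375 in.
A_we = 0.4375 × 14.5 = 6.344 in².
F_nw = 0.6 F_EXX = 36 ksi.
φR_n = 0.75 × 36 × 6.344 = 171.3 kips.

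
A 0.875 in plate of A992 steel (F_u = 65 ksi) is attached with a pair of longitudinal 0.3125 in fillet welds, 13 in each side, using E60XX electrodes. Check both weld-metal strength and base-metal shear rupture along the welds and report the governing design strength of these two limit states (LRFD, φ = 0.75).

E60XX → F_EXX = 60 ksi.
t_e = 0.707 × 0.3125 = 0.2209 in; L = 26 in.
Weld metal: φR_n = 0.75 × 0.6 × 60 × 0.2209 × 26 = 155.1 kips.
Base metal (shear rupture): φR_n = 0.75 × 0.6 × 65 × 0.875 × 26 = 665.4 kips.
Governing: weld metal.

φR_n ≈ 155 kips (weld metal governs)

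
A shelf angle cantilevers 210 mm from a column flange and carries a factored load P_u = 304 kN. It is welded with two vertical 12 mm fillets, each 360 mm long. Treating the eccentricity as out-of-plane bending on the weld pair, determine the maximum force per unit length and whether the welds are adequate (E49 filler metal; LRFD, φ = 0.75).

E49XX → F_EXX = 490 MPa.
L_w = 2 × 360 = 720 mm; section modulus (unit throat) S = 2 × L²/6 = 43200 mm².
Direct shear f_v = P/L_w = 304×10³/720 = 422.2 N/mm.
Moment M = P × e = 304×10³ × 210 = 63840000 N·mm; bending f_b = M/S = 1478 N/mm.
f_max = √(f_v² + f_b²) = √(422.2² + 1478²) = 1537 N/mm.
φr_n = 0.75 × 0.6 × 490 × (0.707 × 12) = 1871 N/mm → adequate.

f_max ≈ 1540 N/mm; adequate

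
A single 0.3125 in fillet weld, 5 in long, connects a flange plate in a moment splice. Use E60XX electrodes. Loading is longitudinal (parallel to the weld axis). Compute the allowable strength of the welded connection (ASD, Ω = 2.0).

E60XX → F_EXX = 60 ksi.
Effective throat t_e = 0.707 × 0.3125 = 0.2209 in.
Total length L = 5 in; A_we = 0.2209 × 5 = 1.105 in².
F_nw = 0.6 F_EXX = 0.6 × 60 = 36 ksi.
R_n = 36 × 1.105 = 39.77 kip; R_n/Ω = 39.77/2.0 = 19.88 kip.

R_n/Ω ≈ 19.9 kip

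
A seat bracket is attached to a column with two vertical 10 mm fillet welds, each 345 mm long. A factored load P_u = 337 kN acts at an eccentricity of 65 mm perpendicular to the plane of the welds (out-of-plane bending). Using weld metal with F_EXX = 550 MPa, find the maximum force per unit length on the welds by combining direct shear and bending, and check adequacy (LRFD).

L_w = 2 × 345 = 690 mm; section modulus (unit throat) S = 2 × L²/6 = 39680 mm².
Direct shear f_v = P/L_w = 337×10³/690 = 488.4 N/mm.
Moment M = P × e = 337×10³ × 65 = 21905000 N·mm; bending f_b = M/S = 552.1 N/mm.
f_max = √(f_v² + f_b²) = √(488.4² + 552.1²) = 737.1 N/mm.
φr_n = 0.75 × 0.6 × 550 × (0.707 × 10) = 1750 N/mm → adequate.

f_max ≈ 737 N/mm; adequate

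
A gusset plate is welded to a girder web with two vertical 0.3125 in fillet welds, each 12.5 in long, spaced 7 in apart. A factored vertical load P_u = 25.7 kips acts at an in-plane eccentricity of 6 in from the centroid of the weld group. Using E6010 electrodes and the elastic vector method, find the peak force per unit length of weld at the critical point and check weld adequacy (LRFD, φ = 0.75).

f_max ≈ 2.42 kip/in; adequate

E60XX → F_EXX = 60 ksi.
Total weld length L_w = 25 in. Treat welds as unit-width lines.
Polar moment about centroid: J = 2[d³/12 + d(b/2)²] = 2[12.5³/12 + 12.5×3.5²] = 631.8 in³.
Direct shear f_v = P/L_w = 25.7 / 25 = 1.028 kip/in (vertical).
Torsion M = P·e = 25.7 × 6 = 154.2 kip·in.
Critical point at (x, y) = (3.5, 6.25) from centroid. f_tx = M·y/J = 1.525 kip/in; f_ty = M·x/J = 0.8543 kip/in.
Resultant f_max = √[f_tx² + (f_v + f_ty)²] = √[1.525² + (1.028 + 0.8543)²] = 2.423 kip/in.
Capacity per unit length: φr_n = 0.75 × 0.6 × 60 × (0.707 × 0.3125) = 5.965 kip/in.
2.423 ≤ 5.965 → adequate.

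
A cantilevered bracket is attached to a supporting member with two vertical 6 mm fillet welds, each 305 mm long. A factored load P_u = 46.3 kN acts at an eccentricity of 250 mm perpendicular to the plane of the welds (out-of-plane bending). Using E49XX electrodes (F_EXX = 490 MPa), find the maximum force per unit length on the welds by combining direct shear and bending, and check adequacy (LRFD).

L_w = 2 × 305 = 610 mm; section modulus (unit throat) S = 2 × L²/6 = 31010 mm².
Direct shear f_v = P/L_w = 46.3×10³/610 = 75.9 N/mm.
Moment M = P × e = 46.3×10³ × 250 = 11575000 N·mm; bending f_b = M/S = 373.3 N/mm.
f_max = √(f_v² + f_b²) = √(75.9² + 373.3²) = 380.9 N/mm.
φr_n = 0.75 × 0.6 × 490 × (0.707 × 6) = 935.4 N/mm → adequate.

f_max ≈ 381 N/mm; adequate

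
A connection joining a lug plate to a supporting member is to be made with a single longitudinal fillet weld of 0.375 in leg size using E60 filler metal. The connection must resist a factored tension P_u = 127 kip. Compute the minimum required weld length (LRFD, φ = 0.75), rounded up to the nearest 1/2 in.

L = 18 in

E60XX → F_EXX = 60 ksi.
Throat t_e = 0.707 × 0.375 = 0.2651 in.
φr_n = 0.75 × 0.6 × 60 × 0.2651 = 7.158 kip/in.
L_req = P_u / φr_n = 127 / 7.158 = 17.74 in total.
Round up → use L = 18 in.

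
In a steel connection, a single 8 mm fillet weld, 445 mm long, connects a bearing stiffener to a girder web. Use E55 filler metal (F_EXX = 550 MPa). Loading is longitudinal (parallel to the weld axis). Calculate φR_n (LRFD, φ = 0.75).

φR_n ≈ 623 kN

Effective throat t_e = 0.707 × 8 = 5.656 mm.
Total length L = 445 mm; A_we = 5.656 × 445 = 2517 mm².
F_nw = 0.6 F_EXX = 0.6 × 550 = 330 MPa.
φR_n = 0.75 × 330 × 2517 × 10⁻³ = 622.9 kN.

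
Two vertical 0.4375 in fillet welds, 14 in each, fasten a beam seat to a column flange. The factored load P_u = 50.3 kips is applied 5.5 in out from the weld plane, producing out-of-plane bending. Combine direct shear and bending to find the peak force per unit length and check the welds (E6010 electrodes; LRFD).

E60XX → F_EXX = 60 ksi.
L_w = 2 × 14 = 28 in; section modulus (unit throat) S = 2 × L²/6 = 65.33 in².
Direct shear f_v = P/L_w = 50.3/28 = 1.796 kip/in.
Moment M = P × e = 50.3 × 5.5 = 276.65 kip·in; bending f_b = M/S = 4.234 kip/in.
f_max = √(f_v² + f_b²) = √(1.796² + 4.234²) = 4.6 kip/in.
φr_n = 0.75 × 0.6 × 60 × (0.707 × 0.4375) = 8.351 kip/in → adequate.

f_max ≈ 4.6 kip/in; adequate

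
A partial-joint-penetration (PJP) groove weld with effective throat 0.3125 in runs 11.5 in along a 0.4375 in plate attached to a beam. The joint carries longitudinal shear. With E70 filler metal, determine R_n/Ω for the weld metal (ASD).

E70XX → F_EXX = 70 ksi.
Effective throat (given) t_e = 0.3125 in.
A_we = 0.3125 × 11.5 = 3.594 in².
F_nw = 0.6 F_EXX = 42 ksi.
R_n/Ω = (42 × 3.594) / 2.0 = 75.47 kip.

R_n/Ω ≈ 75.5 kip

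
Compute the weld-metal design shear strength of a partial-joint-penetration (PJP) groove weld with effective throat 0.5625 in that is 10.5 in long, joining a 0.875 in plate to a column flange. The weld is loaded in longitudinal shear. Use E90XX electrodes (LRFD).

φR_n ≈ 239 kip

E90XX → F_EXX = 90 ksi.
Effective throat (given) t_e = 0.5625 in.
A_we = 0.5625 × 10.5 = 5.906 in².
F_nw = 0.6 F_EXX = 54 ksi.
φR_n = 0.75 × 54 × 5.906 = 239.2 kip.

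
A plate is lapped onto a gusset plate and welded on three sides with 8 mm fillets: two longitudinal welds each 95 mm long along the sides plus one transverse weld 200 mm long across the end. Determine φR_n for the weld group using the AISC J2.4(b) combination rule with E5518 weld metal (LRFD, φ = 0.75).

E55XX → F_EXX = 550 MPa.
t_e = 0.707 × 8 = 5.656 mm.
R_nwl = 0.6 × 550 × 5.656 × 190 × 10⁻³ = 354.6 kN (longitudinal, 2 welds).
R_nwt = 0.6 × 550 × 5.656 × 200 × 10⁻³ = 373.3 kN (transverse, base value).
(i) R_nwl + R_nwt = 727.9 kN; (ii) 0.85 R_nwl + 1.5 R_nwt = 861.4 kN.
R_n = max = 861.4 kN [governs: (ii)]; φR_n = 646 kN.

φR_n ≈ 646 kN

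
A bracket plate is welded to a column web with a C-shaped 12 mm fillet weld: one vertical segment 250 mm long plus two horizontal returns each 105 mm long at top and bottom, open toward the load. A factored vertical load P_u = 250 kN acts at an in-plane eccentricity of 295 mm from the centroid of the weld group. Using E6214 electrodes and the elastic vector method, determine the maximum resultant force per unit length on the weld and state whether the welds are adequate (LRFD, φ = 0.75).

E62XX → F_EXX = 620 MPa.
Total weld length L_w = 460 mm. Treat welds as unit-width lines.
Centroid: x̄ = 2×105×52.5 / 460 = 23.97 mm from the vertical weld.
Polar moment about centroid: J = I_x + I_y = [250³/12 + 2×105×125²] + [250×23.97² + 2(105³/12 + 105×28.53²)] = 5091000 mm³.
Direct shear f_v = P/L_w = 250×10³ / 460 = 543.5 N/mm (vertical).
Torsion M = P·e = 250×10³ × 295 = 73750000 N·mm.
Critical point at (x, y) = (81.03, 125) from centroid. f_tx = M·y/J = 1811 N/mm; f_ty = M·x/J = 1174 N/mm.
Resultant f_max = √[f_tx² + (f_v + f_ty)²] = √[1811² + (543.5 + 1174)²] = 2496 N/mm.
Capacity per unit length: φr_n = 0.75 × 0.6 × 620 × (0.707 × 12) = 2367 N/mm.
2496 > 2367 → NOT adequate.

f_max ≈ 2500 N/mm; NOT adequate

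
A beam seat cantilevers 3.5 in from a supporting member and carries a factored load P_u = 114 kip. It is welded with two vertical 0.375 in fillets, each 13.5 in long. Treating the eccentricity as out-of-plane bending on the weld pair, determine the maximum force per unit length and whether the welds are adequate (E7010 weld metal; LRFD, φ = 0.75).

f_max ≈ 7.81 kip/in; adequate

E70XX → F_EXX = 70 ksi.
L_w = 2 × 13.5 = 27 in; section modulus (unit throat) S = 2 × L²/6 = 60.75 in².
Direct shear f_v = P/L_w = 114/27 = 4.222 kip/in.
Moment M = P × e = 114 × 3.5 = 399 kip·in; bending f_b = M/S = 6.568 kip/in.
f_max = √(f_v² + f_b²) = √(4.222² + 6.568²) = 7.808 kip/in.
φr_n = 0.75 × 0.6 × 70 × (0.707 × 0.375) = 8.351 kip/in → adequate.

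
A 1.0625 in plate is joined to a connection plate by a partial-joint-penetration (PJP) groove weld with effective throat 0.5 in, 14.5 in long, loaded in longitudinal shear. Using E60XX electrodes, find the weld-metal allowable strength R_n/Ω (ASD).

R_n/Ω ≈ 130 kip

E60XX → F_EXX = 60 ksi.
Effective throat (given) t_e = 0.5 in.
A_we = 0.5 × 14.5 = 7.25 in².
F_nw = 0.6 F_EXX = 36 ksi.
R_n/Ω = (36 × 7.25) / 2.0 = 130.5 kip.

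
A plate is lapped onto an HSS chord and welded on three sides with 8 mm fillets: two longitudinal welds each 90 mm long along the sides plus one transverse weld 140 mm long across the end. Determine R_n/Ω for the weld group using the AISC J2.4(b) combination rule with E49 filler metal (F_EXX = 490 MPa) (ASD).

R_n/Ω ≈ 302 kN

t_e = 0.707 × 8 = 5.656 mm.
R_nwl = 0.6 × 490 × 5.656 × 180 × 10⁻³ = 299.3 kN (longitudinal, 2 welds).
R_nwt = 0.6 × 490 × 5.656 × 140 × 10⁻³ = 232.8 kN (transverse, base value).
(i) R_nwl + R_nwt = 532.1 kN; (ii) 0.85 R_nwl + 1.5 R_nwt = 603.6 kN.
R_n = max = 603.6 kN [governs: (ii)]; R_n/Ω = 301.8 kN.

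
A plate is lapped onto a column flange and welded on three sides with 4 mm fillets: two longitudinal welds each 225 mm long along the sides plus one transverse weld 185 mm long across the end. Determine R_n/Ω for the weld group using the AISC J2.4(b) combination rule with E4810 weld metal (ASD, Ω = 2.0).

E48XX → F_EXX = 480 MPa.
t_e = 0.707 × 4 = 2.828 mm.
R_nwl = 0.6 × 480 × 2.828 × 450 × 10⁻³ = 366.5 kN (longitudinal, 2 welds).
R_nwt = 0.6 × 480 × 2.828 × 185 × 10⁻³ = 150.7 kN (transverse, base value).
(i) R_nwl + R_nwt = 517.2 kN; (ii) 0.85 R_nwl + 1.5 R_nwt = 537.5 kN.
R_n = max = 537.5 kN [governs: (ii)]; R_n/Ω = 268.8 kN.

R_n/Ω ≈ 269 kN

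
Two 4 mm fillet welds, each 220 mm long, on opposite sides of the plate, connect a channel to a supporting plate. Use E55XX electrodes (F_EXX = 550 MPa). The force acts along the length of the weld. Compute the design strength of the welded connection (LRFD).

Effective throat t_e = 0.707 × 4 = 2.828 mm.
Total length L = 440 mm; A_we = 2.828 × 440 = 1244 mm².
F_nw = 0.6 F_EXX = 0.6 × 550 = 330 MPa.
φR_n = 0.75 × 330 × 1244 × 10⁻³ = 308 kN.

φR_n ≈ 308 kN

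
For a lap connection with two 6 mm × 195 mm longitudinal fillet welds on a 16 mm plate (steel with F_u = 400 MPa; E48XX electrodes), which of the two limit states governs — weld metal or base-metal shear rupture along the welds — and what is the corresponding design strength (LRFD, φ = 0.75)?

φR_n ≈ 357 kN (weld metal governs)

E48XX → F_EXX = 480 MPa.
t_e = 0.707 × 6 = 4.242 mm; L = 390 mm.
Weld metal: φR_n = 0.75 × 0.6 × 480 × 4.242 × 390 × 10⁻³ = 357.3 kN.
Base metal (shear rupture): φR_n = 0.75 × 0.6 × 400 × 16 × 390 × 10⁻³ = 1123 kN.
Governing: weld metal.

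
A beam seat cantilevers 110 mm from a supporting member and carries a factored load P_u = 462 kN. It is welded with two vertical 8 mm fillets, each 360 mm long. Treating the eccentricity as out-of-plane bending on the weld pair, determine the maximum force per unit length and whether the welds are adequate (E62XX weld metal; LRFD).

f_max ≈ 1340 N/mm; adequate

E62XX → F_EXX = 620 MPa.
L_w = 2 × 360 = 720 mm; section modulus (unit throat) S = 2 × L²/6 = 43200 mm².
Direct shear f_v = P/L_w = 462×10³/720 = 641.7 N/mm.
Moment M = P × e = 462×10³ × 110 = 50820000 N·mm; bending f_b = M/S = 1176 N/mm.
f_max = √(f_v² + f_b²) = √(641.7² + 1176²) = 1340 N/mm.
φr_n = 0.75 × 0.6 × 620 × (0.707 × 8) = 1578 N/mm → adequate.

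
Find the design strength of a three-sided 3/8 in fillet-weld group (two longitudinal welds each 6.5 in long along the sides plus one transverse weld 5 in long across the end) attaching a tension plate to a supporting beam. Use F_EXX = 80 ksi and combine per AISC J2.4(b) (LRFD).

t_e = 0.707 × 0.375 = 0.2651 in.
R_nwl = 0.6 × 80 × 0.2651 × 13 = 165.4 kip (longitudinal, 2 welds).
R_nwt = 0.6 × 80 × 0.2651 × 5 = 63.63 kip (transverse, base value).
(i) R_nwl + R_nwt = 229.1 kip; (ii) 0.85 R_nwl + 1.5 R_nwt = 236.1 kip.
R_n = max = 236.1 kip [governs: (ii)]; φR_n = 177.1 kip.

φR_n ≈ 177 kip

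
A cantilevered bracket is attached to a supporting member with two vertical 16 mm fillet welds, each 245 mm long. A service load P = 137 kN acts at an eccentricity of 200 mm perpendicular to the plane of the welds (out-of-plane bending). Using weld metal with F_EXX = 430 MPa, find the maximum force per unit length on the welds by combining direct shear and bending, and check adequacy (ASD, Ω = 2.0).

f_max ≈ 1400 N/mm; adequate

L_w = 2 × 245 = 490 mm; section modulus (unit throat) S = 2 × L²/6 = 20010 mm².
Direct shear f_v = P/L_w = 137×10³/490 = 279.6 N/mm.
Moment M = P × e = 137×10³ × 200 = 27400000 N·mm; bending f_b = M/S = 1369 N/mm.
f_max = √(f_v² + f_b²) = √(279.6² + 1369²) = 1398 N/mm.
r_n/Ω = (1/2.0) × 0.6 × 430 × (0.707 × 16) = 1459 N/mm → adequate.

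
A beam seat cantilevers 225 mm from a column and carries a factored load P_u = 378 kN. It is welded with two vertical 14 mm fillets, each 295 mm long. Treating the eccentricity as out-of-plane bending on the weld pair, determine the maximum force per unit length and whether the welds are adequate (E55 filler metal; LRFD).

E55XX → F_EXX = 550 MPa.
L_w = 2 × 295 = 590 mm; section modulus (unit throat) S = 2 × L²/6 = 29010 mm².
Direct shear f_v = P/L_w = 378×10³/590 = 640.7 N/mm.
Moment M = P × e = 378×10³ × 225 = 85050000 N·mm; bending f_b = M/S = 2932 N/mm.
f_max = √(f_v² + f_b²) = √(640.7² + 2932²) = 3001 N/mm.
φr_n = 0.75 × 0.6 × 550 × (0.707 × 14) = 2450 N/mm → NOT adequate.

f_max ≈ 3000 N/mm; NOT adequate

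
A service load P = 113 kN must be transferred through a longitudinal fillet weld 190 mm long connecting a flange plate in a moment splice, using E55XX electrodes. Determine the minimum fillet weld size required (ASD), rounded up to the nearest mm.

w = 6 mm

E55XX → F_EXX = 550 MPa.
Total weld length L = 190 mm.
Required throat t_e = P × Ω / (0.6 F_EXX × L) = 113 × 2.0 / (0.6 × 550 × 190 × 10⁻³) = 3.604 mm.
Required leg w = t_e / 0.707 = 5.098 mm → use 6 mm.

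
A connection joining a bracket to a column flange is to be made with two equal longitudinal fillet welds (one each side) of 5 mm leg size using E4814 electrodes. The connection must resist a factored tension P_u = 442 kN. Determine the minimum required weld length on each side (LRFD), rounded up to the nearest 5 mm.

L = 290 mm on each side

E48XX → F_EXX = 480 MPa.
Throat t_e = 0.707 × 5 = 3.535 mm.
φr_n = 0.75 × 0.6 × 480 × 3.535 × 10⁻³ = 0.7636 kN/mm.
L_req = P_u / φr_n = 442 / 0.7636 = 578.9 mm total.
Per side: 578.9 / 2 = 289.4 mm.
Round up → use L = 290 mm on each side.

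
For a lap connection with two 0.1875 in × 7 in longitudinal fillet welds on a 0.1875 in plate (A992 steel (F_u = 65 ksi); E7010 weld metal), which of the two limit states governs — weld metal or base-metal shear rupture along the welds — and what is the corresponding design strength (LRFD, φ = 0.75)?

E70XX → F_EXX = 70 ksi.
t_e = 0.707 × 0.1875 = 0.1326 in; L = 14 in.
Weld metal: φR_n = 0.75 × 0.6 × 70 × 0.1326 × 14 = 58.46 kip.
Base metal (shear rupture): φR_n = 0.75 × 0.6 × 65 × 0.1875 × 14 = 76.78 kip.
Governing: weld metal.

φR_n ≈ 58.5 kip (weld metal governs)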